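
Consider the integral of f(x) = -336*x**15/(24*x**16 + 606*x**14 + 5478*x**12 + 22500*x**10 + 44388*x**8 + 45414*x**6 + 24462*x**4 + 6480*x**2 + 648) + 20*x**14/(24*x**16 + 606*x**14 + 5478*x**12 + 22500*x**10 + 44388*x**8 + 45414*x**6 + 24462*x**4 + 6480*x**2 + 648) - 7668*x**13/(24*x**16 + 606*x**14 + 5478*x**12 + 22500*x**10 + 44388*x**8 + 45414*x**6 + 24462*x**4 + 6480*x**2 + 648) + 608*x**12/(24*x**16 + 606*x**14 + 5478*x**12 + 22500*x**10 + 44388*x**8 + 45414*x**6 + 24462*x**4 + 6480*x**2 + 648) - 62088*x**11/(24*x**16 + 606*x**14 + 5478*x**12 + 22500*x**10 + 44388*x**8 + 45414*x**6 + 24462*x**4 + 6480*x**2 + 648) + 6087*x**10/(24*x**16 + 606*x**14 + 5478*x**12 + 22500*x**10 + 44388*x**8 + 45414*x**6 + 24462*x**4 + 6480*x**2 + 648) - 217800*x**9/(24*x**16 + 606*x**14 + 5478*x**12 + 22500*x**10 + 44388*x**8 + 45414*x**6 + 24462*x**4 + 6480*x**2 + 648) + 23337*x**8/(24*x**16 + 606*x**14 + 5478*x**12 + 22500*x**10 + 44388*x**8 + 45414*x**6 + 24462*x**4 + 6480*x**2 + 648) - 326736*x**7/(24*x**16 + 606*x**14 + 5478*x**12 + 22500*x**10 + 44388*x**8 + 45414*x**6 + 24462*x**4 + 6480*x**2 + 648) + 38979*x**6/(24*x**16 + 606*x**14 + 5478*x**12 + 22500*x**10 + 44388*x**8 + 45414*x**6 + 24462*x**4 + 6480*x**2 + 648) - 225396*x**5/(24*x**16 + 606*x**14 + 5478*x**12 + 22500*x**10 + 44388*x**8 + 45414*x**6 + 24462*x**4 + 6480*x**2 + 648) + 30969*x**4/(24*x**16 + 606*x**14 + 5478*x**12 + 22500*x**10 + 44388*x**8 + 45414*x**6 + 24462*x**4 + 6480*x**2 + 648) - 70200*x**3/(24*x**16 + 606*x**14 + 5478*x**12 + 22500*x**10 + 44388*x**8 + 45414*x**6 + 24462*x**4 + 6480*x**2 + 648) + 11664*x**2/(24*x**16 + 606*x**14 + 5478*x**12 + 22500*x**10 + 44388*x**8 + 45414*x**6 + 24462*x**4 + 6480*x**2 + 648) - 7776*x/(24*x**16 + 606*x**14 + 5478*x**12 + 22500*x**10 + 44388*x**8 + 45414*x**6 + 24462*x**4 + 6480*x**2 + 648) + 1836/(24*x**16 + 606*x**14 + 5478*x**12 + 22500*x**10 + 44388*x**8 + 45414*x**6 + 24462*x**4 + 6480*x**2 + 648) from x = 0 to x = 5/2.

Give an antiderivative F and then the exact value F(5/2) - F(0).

The integrand splits into summands that can be handled one at a time.
F(x) = (-30*x**4*log(3*x**2 + 3) - 6*x**4*log(x**4/3 + 4*x**2 + 4) + 10*x**4*atan(2*x) - 180*x**2*log(3*x**2 + 3) - 36*x**2*log(x**4/3 + 4*x**2 + 4) + 60*x**2*atan(2*x) - 9*x - 90*log(3*x**2 + 3) - 18*log(x**4/3 + 4*x**2 + 4) + 30*atan(2*x))/(6*(x**4 + 6*x**2 + 3)) is an antiderivative of f.
Check: d/dx[(-30*x**4*log(3*x**2 + 3) - 6*x**4*log(x**4/3 + 4*x**2 + 4) + 10*x**4*atan(2*x) - 180*x**2*log(3*x**2 + 3) - 36*x**2*log(x**4/3 + 4*x**2 + 4) + 60*x**2*atan(2*x) - 9*x - 90*log(3*x**2 + 3) - 18*log(x**4/3 + 4*x**2 + 4) + 30*atan(2*x))/(6*(x**4 + 6*x**2 + 3))] = (-336*x**15 + 20*x**14 - 7668*x**13 + 608*x**12 - 62088*x**11 + 6087*x**10 - 217800*x**9 + 23337*x**8 - 326736*x**7 + 38979*x**6 - 225396*x**5 + 30969*x**4 - 70200*x**3 + 11664*x**2 - 7776*x + 1836)/(24*x**16 + 606*x**14 + 5478*x**12 + 22500*x**10 + 44388*x**8 + 45414*x**6 + 24462*x**4 + 6480*x**2 + 648), which equals f(x).
F(5/2) = -5*log(87/4) - log(2017/48) - 60/1273 + 5*atan(5)/3; F(0) = -5*log(3) - log(4).
Integral = F(5/2) - F(0) = -5*log(87/4) - log(2017/48) - 60/1273 + log(4) + 5*atan(5)/3 + 5*log(3).

Antiderivative: F(x) = (-30*x**4*log(3*x**2 + 3) - 6*x**4*log(x**4/3 + 4*x**2 + 4) + 10*x**4*atan(2*x) - 180*x**2*log(3*x**2 + 3) - 36*x**2*log(x**4/3 + 4*x**2 + 4) + 60*x**2*atan(2*x) - 9*x - 90*log(3*x**2 + 3) - 18*log(x**4/3 + 4*x**2 + 4) + 30*atan(2*x))/(6*(x**4 + 6*x**2 + 3)); value = -5*log(87/4) - log(2017/48) - 60/1273 + log(4) + 5*atan(5)/3 + 5*log(3)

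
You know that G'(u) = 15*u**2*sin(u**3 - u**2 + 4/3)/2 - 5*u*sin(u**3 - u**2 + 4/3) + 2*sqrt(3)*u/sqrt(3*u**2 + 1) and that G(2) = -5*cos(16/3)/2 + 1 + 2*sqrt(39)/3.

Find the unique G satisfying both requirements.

The integrand splits into summands that can be handled one at a time.
A general antiderivative is sqrt(4*u**2 + 4/3) - 5*cos(u**3 - u**2 + 4/3)/2 + C.
The condition gives C = -5*cos(16/3)/2 + 1 + 2*sqrt(39)/3 - (-5*cos(16/3)/2 + 2*sqrt(39)/3) = 1.
So G(u) = sqrt(4*u**2 + 4/3) - 5*cos(u**3 - u**2 + 4/3)/2 + 1.
Check: d/du[sqrt(4*u**2 + 4/3) - 5*cos(u**3 - u**2 + 4/3)/2 + 1] = (15*u**2*sqrt(3*u**2 + 1)*sin(u**3 - u**2 + 4/3) - 10*u*sqrt(3*u**2 + 1)*sin(u**3 - u**2 + 4/3) + 4*sqrt(3)*u)/(2*sqrt(3*u**2 + 1)), which equals G'(u).

G(u) = sqrt(4*u**2 + 4/3) - 5*cos(u**3 - u**2 + 4/3)/2 + 1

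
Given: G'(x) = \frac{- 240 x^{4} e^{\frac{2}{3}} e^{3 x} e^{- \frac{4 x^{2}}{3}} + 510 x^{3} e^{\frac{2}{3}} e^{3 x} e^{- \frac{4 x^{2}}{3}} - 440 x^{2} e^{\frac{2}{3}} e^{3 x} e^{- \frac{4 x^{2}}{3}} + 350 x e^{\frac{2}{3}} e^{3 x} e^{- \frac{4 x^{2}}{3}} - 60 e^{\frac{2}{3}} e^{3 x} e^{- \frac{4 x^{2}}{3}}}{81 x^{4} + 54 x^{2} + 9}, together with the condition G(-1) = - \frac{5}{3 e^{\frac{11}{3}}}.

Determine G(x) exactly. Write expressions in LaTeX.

G(x) = \frac{10 \left(x - 1\right) e^{\frac{2}{3}} e^{3 x} e^{- \frac{4 x^{2}}{3}}}{3 \left(3 x^{2} + 1\right)}

Since d/dx undoes antidifferentiation here, G(x) must give back the stated G'(x).
A general antiderivative is - \frac{5 \left(2 - 2 x\right) e^{- \frac{4 x^{2}}{3} + 3 x + \frac{2}{3}}}{3 \left(3 x^{2} + 1\right)} + C.
The condition gives C = - \frac{5}{3 e^{\frac{11}{3}}} - (- \frac{5}{3 e^{\frac{11}{3}}}) = 0.
So G(x) = \frac{10 \left(x - 1\right) e^{\frac{2}{3}} e^{3 x} e^{- \frac{4 x^{2}}{3}}}{3 \left(3 x^{2} + 1\right)}.
Check: d/dx[\frac{10 \left(x - 1\right) e^{\frac{2}{3}} e^{3 x} e^{- \frac{4 x^{2}}{3}}}{3 \left(3 x^{2} + 1\right)}] = \frac{- 240 x^{4} e^{\frac{2}{3}} e^{3 x} + 510 x^{3} e^{\frac{2}{3}} e^{3 x} - 440 x^{2} e^{\frac{2}{3}} e^{3 x} + 350 x e^{\frac{2}{3}} e^{3 x} - 60 e^{\frac{2}{3}} e^{3 x}}{81 x^{4} e^{\frac{4 x^{2}}{3}} + 54 x^{2} e^{\frac{4 x^{2}}{3}} + 9 e^{\frac{4 x^{2}}{3}}}, which equals G'(x).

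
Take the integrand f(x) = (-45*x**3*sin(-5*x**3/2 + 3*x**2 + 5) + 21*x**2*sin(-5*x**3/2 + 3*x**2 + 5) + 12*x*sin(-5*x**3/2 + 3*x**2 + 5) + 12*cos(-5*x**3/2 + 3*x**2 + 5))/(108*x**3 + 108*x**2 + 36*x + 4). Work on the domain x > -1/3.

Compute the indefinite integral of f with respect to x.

F(x) = -cos(-5*x**3/2 + 3*x**2 + 5)/(2*(3*x + 1)**2) + C

f has the shape u'v + uv' for u = -1/(2*(3*x + 1)**2) and v = cos(-5*x**3/2 + 3*x**2 + 5) — it is the derivative of the product u*v.
Check: d/dx[-cos(-5*x**3/2 + 3*x**2 + 5)/(2*(3*x + 1)**2)] = (-45*x**3*sin(-5*x**3/2 + 3*x**2 + 5) + 21*x**2*sin(-5*x**3/2 + 3*x**2 + 5) + 12*x*sin(-5*x**3/2 + 3*x**2 + 5) + 12*cos(-5*x**3/2 + 3*x**2 + 5))/(108*x**3 + 108*x**2 + 36*x + 4) = f(x).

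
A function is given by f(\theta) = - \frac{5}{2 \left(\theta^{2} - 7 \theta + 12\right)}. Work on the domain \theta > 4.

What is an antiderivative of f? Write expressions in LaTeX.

The denominator factors as 2 \left(\theta - 4\right) \left(\theta - 3\right); partial fractions split f into directly integrable pieces: \frac{5}{2 \left(\theta - 3\right)} - \frac{5}{2 \left(\theta - 4\right)}.
Check: d/d\theta[\frac{5 \left(- \log{\left(\theta - 4 \right)} + \log{\left(\theta - 3 \right)}\right)}{2}] = - \frac{5}{2 \theta^{2} - 14 \theta + 24}, which equals f(\theta).

An antiderivative is F(\theta) = \frac{5 \left(- \log{\left(\theta - 4 \right)} + \log{\left(\theta - 3 \right)}\right)}{2}.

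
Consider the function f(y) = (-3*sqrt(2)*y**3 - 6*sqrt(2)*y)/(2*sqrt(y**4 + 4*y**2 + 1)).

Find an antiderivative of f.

f matches the chain-rule pattern g'(h)*h' with inner function h(y) = y**4/2 + 2*y**2 + 1/2; substituting u = h(y) collapses the integral.
Check: d/dy[-3*sqrt(y**4/2 + 2*y**2 + 1/2)/2] = (-3*sqrt(2)*y**3 - 6*sqrt(2)*y)/(2*sqrt(y**4 + 4*y**2 + 1)) = f(y).

An antiderivative is F(y) = -3*sqrt(y**4/2 + 2*y**2 + 1/2)/2.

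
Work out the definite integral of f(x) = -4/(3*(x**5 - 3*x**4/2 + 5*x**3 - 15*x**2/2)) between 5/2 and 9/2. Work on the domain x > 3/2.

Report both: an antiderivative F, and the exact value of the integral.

Antiderivative: F(x) = 16*log(x)/135 - 64*log(x - 3/2)/783 - 8*log(x**2 + 5)/435 - 8*sqrt(5)*atan(sqrt(5)*x/5)/725 - 8/(45*x); value = -16*log(5/2)/135 - 64*log(3)/783 - 8*log(101/4)/435 - 8*sqrt(5)*atan(9*sqrt(5)/10)/725 + 8*sqrt(5)*atan(sqrt(5)/2)/725 + 64/2025 + 8*log(45/4)/435 + 16*log(9/2)/135

The denominator factors as 3*x**2*(2*x - 3)*(x**2 + 5); partial fractions split f into directly integrable pieces: -8*(2*x + 3)/(435*(x**2 + 5)) - 128/(783*(2*x - 3)) + 16/(135*x) + 8/(45*x**2).
F(x) = 16*log(x)/135 - 64*log(x - 3/2)/783 - 8*log(x**2 + 5)/435 - 8*sqrt(5)*atan(sqrt(5)*x/5)/725 - 8/(45*x) is an antiderivative of f.
Check: d/dx[16*log(x)/135 - 64*log(x - 3/2)/783 - 8*log(x**2 + 5)/435 - 8*sqrt(5)*atan(sqrt(5)*x/5)/725 - 8/(45*x)] = -8/(6*x**5 - 9*x**4 + 30*x**3 - 45*x**2), which equals f(x).
F(9/2) = -64*log(3)/783 - 8*log(101/4)/435 - 16/405 - 8*sqrt(5)*atan(9*sqrt(5)/10)/725 + 16*log(9/2)/135; F(5/2) = -16/225 - 8*log(45/4)/435 - 8*sqrt(5)*atan(sqrt(5)/2)/725 + 16*log(5/2)/135.
Integral = F(9/2) - F(5/2) = -16*log(5/2)/135 - 64*log(3)/783 - 8*log(101/4)/435 - 8*sqrt(5)*atan(9*sqrt(5)/10)/725 + 8*sqrt(5)*atan(sqrt(5)/2)/725 + 64/2025 + 8*log(45/4)/435 + 16*log(9/2)/135.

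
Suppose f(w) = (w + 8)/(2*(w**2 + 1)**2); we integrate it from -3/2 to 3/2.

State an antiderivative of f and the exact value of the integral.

Antiderivative: F(w) = 8*w/(4*w**2 + 4) + 2*atan(w) - 1/(4*w**2 + 4); value = 24/13 + 4*atan(3/2)

Any candidate F(w) must reproduce f(w) exactly when differentiated.
F(w) = 8*w/(4*w**2 + 4) + 2*atan(w) - 1/(4*w**2 + 4) is an antiderivative of f.
Check: d/dw[8*w/(4*w**2 + 4) + 2*atan(w) - 1/(4*w**2 + 4)] = (w + 8)/(2*w**4 + 4*w**2 + 2), which equals f(w).
F(3/2) = 11/13 + 2*atan(3/2); F(-3/2) = -2*atan(3/2) - 1.
Integral = F(3/2) - F(-3/2) = 24/13 + 4*atan(3/2).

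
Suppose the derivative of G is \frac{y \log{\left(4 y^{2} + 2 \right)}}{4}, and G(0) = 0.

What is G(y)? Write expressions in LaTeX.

G(y) = \frac{y^{2} \log{\left(4 y^{2} + 2 \right)}}{8} - \frac{y^{2}}{8} + \frac{\log{\left(2 y^{2} + 1 \right)}}{16}

Check a candidate G(y) by differentiating: d/dy[G] must match the given G'(y).
A general antiderivative is \frac{y^{2} \log{\left(4 y^{2} + 2 \right)}}{8} - \frac{y^{2}}{8} + \frac{\log{\left(2 y^{2} + 1 \right)}}{16} + C.
The condition gives C = 0 - (0) = 0.
So G(y) = \frac{y^{2} \log{\left(4 y^{2} + 2 \right)}}{8} - \frac{y^{2}}{8} + \frac{\log{\left(2 y^{2} + 1 \right)}}{16}.
Check: d/dy[\frac{y^{2} \log{\left(4 y^{2} + 2 \right)}}{8} - \frac{y^{2}}{8} + \frac{\log{\left(2 y^{2} + 1 \right)}}{16}] = \frac{y \log{\left(2 y^{2} + 1 \right)}}{4} + \frac{y \log{\left(2 \right)}}{4}, which equals G'(y).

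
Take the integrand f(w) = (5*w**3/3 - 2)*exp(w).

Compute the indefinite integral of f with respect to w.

Recognize the product-rule pattern: f = u'v + uv' with u = 5*w**3/3 - 5*w**2 + 10*w - 12, v = exp(w), so integration by parts undoes it.
Check: d/dw[5*w**3*exp(w)/3 - 5*w**2*exp(w) + 10*w*exp(w) - 12*exp(w)] = 5*w**3*exp(w)/3 - 2*exp(w), which equals f(w).

F(w) = 5*w**3*exp(w)/3 - 5*w**2*exp(w) + 10*w*exp(w) - 12*exp(w) + C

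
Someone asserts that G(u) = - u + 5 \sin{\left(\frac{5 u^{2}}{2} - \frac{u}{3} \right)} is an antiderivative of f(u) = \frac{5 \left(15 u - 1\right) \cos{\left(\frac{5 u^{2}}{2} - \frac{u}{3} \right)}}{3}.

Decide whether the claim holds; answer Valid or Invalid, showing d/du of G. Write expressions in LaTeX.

d/du[G] = 25 u \cos{\left(\frac{5 u^{2}}{2} - \frac{u}{3} \right)} - \frac{5 \cos{\left(\frac{5 u^{2}}{2} - \frac{u}{3} \right)}}{3} - 1
d/du[G] - f(u) = -1 != 0.

Invalid: d/du[G] - f = -1, which is not 0.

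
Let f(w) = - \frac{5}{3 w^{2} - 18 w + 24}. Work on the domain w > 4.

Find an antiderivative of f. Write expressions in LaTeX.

An antiderivative is F(w) = \frac{5 \left(- \log{\left(w - 4 \right)} + \log{\left(w - 2 \right)}\right)}{6}.

Factor the denominator (3 \left(w - 4\right) \left(w - 2\right)) and decompose: f = \frac{5}{6 \left(w - 2\right)} - \frac{5}{6 \left(w - 4\right)}; each piece integrates to a log, atan, or power term.
Check: d/dw[\frac{5 \left(- \log{\left(w - 4 \right)} + \log{\left(w - 2 \right)}\right)}{6}] = - \frac{5}{3 w^{2} - 18 w + 24} = f(w).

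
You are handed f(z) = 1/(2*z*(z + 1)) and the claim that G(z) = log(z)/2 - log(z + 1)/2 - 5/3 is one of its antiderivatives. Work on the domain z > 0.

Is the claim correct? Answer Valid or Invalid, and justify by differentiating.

d/dz[G] = 1/(2*z**2 + 2*z)
This equals f(z) exactly, so the claim holds.

Valid - the claim checks out under differentiation.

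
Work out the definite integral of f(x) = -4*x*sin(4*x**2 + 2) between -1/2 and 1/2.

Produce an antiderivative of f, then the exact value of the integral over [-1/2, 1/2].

The substitution u = 4*x**2 + 2 works: f is exactly (dF/du)*(du/dx) for that inner function.
F(x) = cos(4*x**2 + 2)/2 is an antiderivative of f.
Check: d/dx[cos(4*x**2 + 2)/2] = -4*x*sin(4*x**2 + 2) = f(x).
F(1/2) = cos(3)/2; F(-1/2) = cos(3)/2.
Integral = F(1/2) - F(-1/2) = 0.

Antiderivative: F(x) = cos(4*x**2 + 2)/2; value = 0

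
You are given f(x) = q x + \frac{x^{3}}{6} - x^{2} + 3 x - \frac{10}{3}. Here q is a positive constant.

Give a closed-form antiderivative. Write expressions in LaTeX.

An antiderivative is F(x) = \frac{12 q x^{2} + \left(x^{2} - 4 x + 10\right)^{2}}{24}.

The integrand splits into summands that can be handled one at a time.
Check: d/dx[\frac{12 q x^{2} + \left(x^{2} - 4 x + 10\right)^{2}}{24}] = q x + \frac{x^{3}}{6} - x^{2} + 3 x - \frac{10}{3} = f(x).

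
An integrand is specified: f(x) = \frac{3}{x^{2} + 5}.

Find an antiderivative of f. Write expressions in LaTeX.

Check any antiderivative F(x) by computing F'(x) and comparing it with f(x).
Check: d/dx[\frac{3 \sqrt{5} \operatorname{atan}{\left(\frac{\sqrt{5} x}{5} \right)}}{5}] = \frac{3}{x^{2} + 5} = f(x).

An antiderivative is F(x) = \frac{3 \sqrt{5} \operatorname{atan}{\left(\frac{\sqrt{5} x}{5} \right)}}{5}.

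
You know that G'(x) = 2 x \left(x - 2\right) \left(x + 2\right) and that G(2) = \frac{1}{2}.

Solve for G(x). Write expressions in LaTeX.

G'(x) matches the chain-rule pattern g'(h)*h' with inner function h(x) = 4 - x^{2}; substituting u = h(x) collapses the integral.
A general antiderivative is \frac{\left(4 - x^{2}\right)^{2}}{2} + C.
The condition gives C = \frac{1}{2} - (0) = \frac{1}{2}.
So G(x) = \frac{x^{4}}{2} - 4 x^{2} + \frac{17}{2}.
Check: d/dx[\frac{x^{4}}{2} - 4 x^{2} + \frac{17}{2}] = 2 x^{3} - 8 x, which equals G'(x).

G(x) = \frac{x^{4}}{2} - 4 x^{2} + \frac{17}{2}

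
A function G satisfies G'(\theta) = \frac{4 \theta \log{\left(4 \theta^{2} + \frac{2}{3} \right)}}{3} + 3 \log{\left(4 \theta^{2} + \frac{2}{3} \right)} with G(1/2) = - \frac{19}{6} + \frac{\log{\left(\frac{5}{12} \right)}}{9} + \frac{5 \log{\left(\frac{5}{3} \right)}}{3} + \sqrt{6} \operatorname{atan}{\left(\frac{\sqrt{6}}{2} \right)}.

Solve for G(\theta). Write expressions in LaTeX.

G(\theta) = \frac{2 \theta^{2} \log{\left(4 \theta^{2} + \frac{2}{3} \right)}}{3} - \frac{2 \theta^{2}}{3} + 3 \theta \log{\left(4 \theta^{2} + \frac{2}{3} \right)} - 6 \theta + \frac{\log{\left(\theta^{2} + \frac{1}{6} \right)}}{9} + \sqrt{6} \operatorname{atan}{\left(\sqrt{6} \theta \right)}

The integrand splits into summands that can be handled one at a time.
A general antiderivative is - \frac{2 \theta^{2}}{3} - 6 \theta + \left(\frac{2 \theta^{2}}{3} + 3 \theta\right) \log{\left(4 \theta^{2} + \frac{2}{3} \right)} + \frac{\log{\left(\theta^{2} + \frac{1}{6} \right)}}{9} + \sqrt{6} \operatorname{atan}{\left(\sqrt{6} \theta \right)} + C.
The condition gives C = - \frac{19}{6} + \frac{\log{\left(\frac{5}{12} \right)}}{9} + \frac{5 \log{\left(\frac{5}{3} \right)}}{3} + \sqrt{6} \operatorname{atan}{\left(\frac{\sqrt{6}}{2} \right)} - (- \frac{19}{6} + \frac{\log{\left(\frac{5}{12} \right)}}{9} + \frac{5 \log{\left(\frac{5}{3} \right)}}{3} + \sqrt{6} \operatorname{atan}{\left(\frac{\sqrt{6}}{2} \right)}) = 0.
So G(\theta) = \frac{2 \theta^{2} \log{\left(4 \theta^{2} + \frac{2}{3} \right)}}{3} - \frac{2 \theta^{2}}{3} + 3 \theta \log{\left(4 \theta^{2} + \frac{2}{3} \right)} - 6 \theta + \frac{\log{\left(\theta^{2} + \frac{1}{6} \right)}}{9} + \sqrt{6} \operatorname{atan}{\left(\sqrt{6} \theta \right)}.
Check: d/d\theta[\frac{2 \theta^{2} \log{\left(4 \theta^{2} + \frac{2}{3} \right)}}{3} - \frac{2 \theta^{2}}{3} + 3 \theta \log{\left(4 \theta^{2} + \frac{2}{3} \right)} - 6 \theta + \frac{\log{\left(\theta^{2} + \frac{1}{6} \right)}}{9} + \sqrt{6} \operatorname{atan}{\left(\sqrt{6} \theta \right)}] = \frac{4 \theta \log{\left(2 \theta^{2} + \frac{1}{3} \right)}}{3} + \frac{4 \theta \log{\left(2 \right)}}{3} + 3 \log{\left(2 \theta^{2} + \frac{1}{3} \right)} + 3 \log{\left(2 \right)}, which equals G'(\theta).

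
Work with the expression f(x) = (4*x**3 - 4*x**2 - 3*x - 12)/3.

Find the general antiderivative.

F(x) = x**4/3 - 4*x**3/9 - x**2/2 - 4*x + C

Recover f(x) by differentiating a candidate F(x); any mismatch rules it out.
Check: d/dx[x**4/3 - 4*x**3/9 - x**2/2 - 4*x] = 4*x**3/3 - 4*x**2/3 - x - 4, which equals f(x).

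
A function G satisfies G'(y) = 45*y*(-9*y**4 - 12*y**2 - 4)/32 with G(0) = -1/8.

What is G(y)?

G'(y) matches the chain-rule pattern g'(h)*h' with inner function h(y) = -3*y**2/4 - 1/2; substituting u = h(y) collapses the integral.
A general antiderivative is 5*(-3*y**2/4 - 1/2)**3 + C.
The condition gives C = -1/8 - (-5/8) = 1/2.
So G(y) = -(135*y**6 + 270*y**4 + 180*y**2 + 8)/64.
Check: d/dy[-(135*y**6 + 270*y**4 + 180*y**2 + 8)/64] = -405*y**5/32 - 135*y**3/8 - 45*y/8, which equals G'(y).

G(y) = -(135*y**6 + 270*y**4 + 180*y**2 + 8)/64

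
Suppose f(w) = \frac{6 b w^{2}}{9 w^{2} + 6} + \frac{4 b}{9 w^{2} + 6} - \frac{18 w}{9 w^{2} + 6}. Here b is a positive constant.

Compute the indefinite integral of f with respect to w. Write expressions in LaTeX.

Integrate term by term and add the pieces.
Check: d/dw[\frac{2 b w - 3 \log{\left(w^{2} + \frac{2}{3} \right)}}{3}] = \frac{6 b w^{2} + 4 b - 18 w}{9 w^{2} + 6}, which equals f(w).

F(w) = \frac{2 b w - 3 \log{\left(w^{2} + \frac{2}{3} \right)}}{3} + C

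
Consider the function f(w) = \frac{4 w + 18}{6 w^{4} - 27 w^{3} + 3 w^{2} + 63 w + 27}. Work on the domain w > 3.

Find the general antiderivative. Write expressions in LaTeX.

F(w) = - \frac{169 w \log{\left(w - 3 \right)} - 512 w \log{\left(w + \frac{1}{2} \right)} + 343 w \log{\left(w + 1 \right)} - 507 \log{\left(w - 3 \right)} + 1536 \log{\left(w + \frac{1}{2} \right)} - 1029 \log{\left(w + 1 \right)} + 420}{1176 \left(w - 3\right)} + C

Factor the denominator (3 \left(w - 3\right)^{2} \left(w + 1\right) \left(2 w + 1\right)) and decompose: f = \frac{128}{147 \left(2 w + 1\right)} - \frac{7}{24 \left(w + 1\right)} - \frac{169}{1176 \left(w - 3\right)} + \frac{5}{14 \left(w - 3\right)^{2}}; each piece integrates to a log, atan, or power term.
Check: d/dw[- \frac{169 w \log{\left(w - 3 \right)} - 512 w \log{\left(w + \frac{1}{2} \right)} + 343 w \log{\left(w + 1 \right)} - 507 \log{\left(w - 3 \right)} + 1536 \log{\left(w + \frac{1}{2} \right)} - 1029 \log{\left(w + 1 \right)} + 420}{1176 \left(w - 3\right)}] = \frac{4 w + 18}{6 w^{4} - 27 w^{3} + 3 w^{2} + 63 w + 27} = f(w).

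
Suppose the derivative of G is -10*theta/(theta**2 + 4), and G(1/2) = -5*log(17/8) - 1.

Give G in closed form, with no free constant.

The substitution u = theta**2/2 + 2 works: G'(theta) is exactly (dG/du)*(du/dtheta) for that inner function.
A general antiderivative is -5*log(theta**2/2 + 2) + C.
The condition gives C = -5*log(17/8) - 1 - (-5*log(17/8)) = -1.
So G(theta) = -5*log(theta**2/2 + 2) - 1.
Check: d/dtheta[-5*log(theta**2/2 + 2) - 1] = -10*theta/(theta**2 + 4) = G'(theta).

G(theta) = -5*log(theta**2/2 + 2) - 1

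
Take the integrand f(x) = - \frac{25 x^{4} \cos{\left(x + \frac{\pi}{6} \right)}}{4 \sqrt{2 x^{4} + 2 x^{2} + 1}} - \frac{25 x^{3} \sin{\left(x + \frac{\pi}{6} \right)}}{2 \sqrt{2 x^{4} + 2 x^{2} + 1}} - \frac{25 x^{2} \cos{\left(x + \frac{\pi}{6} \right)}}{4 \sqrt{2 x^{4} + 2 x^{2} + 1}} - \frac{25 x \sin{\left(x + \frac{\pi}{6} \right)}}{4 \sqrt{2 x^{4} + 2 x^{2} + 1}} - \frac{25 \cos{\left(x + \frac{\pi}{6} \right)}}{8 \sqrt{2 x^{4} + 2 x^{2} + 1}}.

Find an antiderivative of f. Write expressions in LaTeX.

An antiderivative is F(x) = - \frac{25 \sqrt{2 x^{4} + 2 x^{2} + 1} \sin{\left(x + \frac{\pi}{6} \right)}}{8}.

f has the shape u'v + uv' for u = - \frac{25 \sqrt{2 x^{4} + 2 x^{2} + 1}}{8} and v = \sin{\left(x + \frac{\pi}{6} \right)} — it is the derivative of the product u*v.
Check: d/dx[- \frac{25 \sqrt{2 x^{4} + 2 x^{2} + 1} \sin{\left(x + \frac{\pi}{6} \right)}}{8}] = \frac{- 50 x^{4} \cos{\left(x + \frac{\pi}{6} \right)} - 100 x^{3} \sin{\left(x + \frac{\pi}{6} \right)} - 50 x^{2} \cos{\left(x + \frac{\pi}{6} \right)} - 50 x \sin{\left(x + \frac{\pi}{6} \right)} - 25 \cos{\left(x + \frac{\pi}{6} \right)}}{8 \sqrt{2 x^{4} + 2 x^{2} + 1}}, which equals f(x).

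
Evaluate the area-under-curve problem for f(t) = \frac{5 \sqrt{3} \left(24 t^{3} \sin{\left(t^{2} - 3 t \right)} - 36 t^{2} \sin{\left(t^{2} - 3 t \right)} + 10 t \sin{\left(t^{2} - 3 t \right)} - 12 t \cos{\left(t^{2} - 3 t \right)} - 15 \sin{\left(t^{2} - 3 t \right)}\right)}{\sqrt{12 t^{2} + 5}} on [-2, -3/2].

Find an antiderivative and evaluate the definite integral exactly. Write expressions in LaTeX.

Antiderivative: F(t) = - 15 \sqrt{4 t^{2} + \frac{5}{3}} \cos{\left(t^{2} - 3 t \right)}; value = 5 \sqrt{159} \cos{\left(10 \right)} - 20 \sqrt{6} \cos{\left(\frac{27}{4} \right)}

Recognize the product-rule pattern: f = u'v + uv' with u = - 15 \sqrt{4 t^{2} + \frac{5}{3}}, v = \cos{\left(t^{2} - 3 t \right)}, so integration by parts undoes it.
F(t) = - 15 \sqrt{4 t^{2} + \frac{5}{3}} \cos{\left(t^{2} - 3 t \right)} is an antiderivative of f.
Check: d/dt[- 15 \sqrt{4 t^{2} + \frac{5}{3}} \cos{\left(t^{2} - 3 t \right)}] = \frac{\sqrt{3} \left(360 t^{3} \sin{\left(t^{2} - 3 t \right)} - 540 t^{2} \sin{\left(t^{2} - 3 t \right)} + 150 t \sin{\left(t^{2} - 3 t \right)} - 180 t \cos{\left(t^{2} - 3 t \right)} - 225 \sin{\left(t^{2} - 3 t \right)}\right)}{3 \sqrt{12 t^{2} + 5}}, which equals f(t).
F(-3/2) = - 20 \sqrt{6} \cos{\left(\frac{27}{4} \right)}; F(-2) = - 5 \sqrt{159} \cos{\left(10 \right)}.
Integral = F(-3/2) - F(-2) = 5 \sqrt{159} \cos{\left(10 \right)} - 20 \sqrt{6} \cos{\left(\frac{27}{4} \right)}.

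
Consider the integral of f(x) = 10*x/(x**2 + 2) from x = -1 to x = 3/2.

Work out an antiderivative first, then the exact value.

The substitution u = 3*x**2 + 6 works: f is exactly (dF/du)*(du/dx) for that inner function.
F(x) = 5*log(3*x**2 + 6) is an antiderivative of f.
Check: d/dx[5*log(3*x**2 + 6)] = 10*x/(x**2 + 2) = f(x).
F(3/2) = 5*log(51/4); F(-1) = 5*log(9).
Integral = F(3/2) - F(-1) = -5*log(9) + 5*log(51/4).

Antiderivative: F(x) = 5*log(3*x**2 + 6); value = -5*log(9) + 5*log(51/4)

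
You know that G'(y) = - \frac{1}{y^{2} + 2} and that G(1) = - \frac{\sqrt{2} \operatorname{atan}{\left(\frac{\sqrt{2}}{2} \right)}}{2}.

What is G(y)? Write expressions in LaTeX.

G(y) = - \frac{\sqrt{2} \operatorname{atan}{\left(\frac{\sqrt{2} y}{2} \right)}}{2}

A first test for any G(y): its y-derivative must equal the given G'(y).
A general antiderivative is - \frac{\sqrt{2} \operatorname{atan}{\left(\frac{\sqrt{2} y}{2} \right)}}{2} + C.
The condition gives C = - \frac{\sqrt{2} \operatorname{atan}{\left(\frac{\sqrt{2}}{2} \right)}}{2} - (- \frac{\sqrt{2} \operatorname{atan}{\left(\frac{\sqrt{2}}{2} \right)}}{2}) = 0.
So G(y) = - \frac{\sqrt{2} \operatorname{atan}{\left(\frac{\sqrt{2} y}{2} \right)}}{2}.
Check: d/dy[- \frac{\sqrt{2} \operatorname{atan}{\left(\frac{\sqrt{2} y}{2} \right)}}{2}] = - \frac{1}{y^{2} + 2} = G'(y).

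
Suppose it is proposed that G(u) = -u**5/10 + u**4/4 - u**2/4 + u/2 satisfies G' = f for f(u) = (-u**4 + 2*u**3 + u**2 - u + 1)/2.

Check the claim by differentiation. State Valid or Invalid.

Invalid: d/du[G] - f = -u**2/2, which is not 0.

d/du[G] = -u**4/2 + u**3 - u/2 + 1/2
d/du[G] - f(u) = -u**2/2 != 0.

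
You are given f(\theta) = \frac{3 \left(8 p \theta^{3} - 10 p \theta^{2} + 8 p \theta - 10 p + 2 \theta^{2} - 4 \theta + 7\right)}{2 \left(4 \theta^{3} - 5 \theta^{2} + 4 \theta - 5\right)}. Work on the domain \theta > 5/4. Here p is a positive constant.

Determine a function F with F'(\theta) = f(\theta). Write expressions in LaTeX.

A first test for any F(\theta): its \theta-derivative must equal f(\theta) identically.
Check: d/d\theta[3 p \theta + \frac{3 \log{\left(2 \theta - \frac{5}{2} \right)}}{4} - \frac{3 \operatorname{atan}{\left(\theta \right)}}{2}] = \frac{24 p \theta^{3} - 30 p \theta^{2} + 24 p \theta - 30 p + 6 \theta^{2} - 12 \theta + 21}{8 \theta^{3} - 10 \theta^{2} + 8 \theta - 10}, which equals f(\theta).

An antiderivative is F(\theta) = 3 p \theta + \frac{3 \log{\left(2 \theta - \frac{5}{2} \right)}}{4} - \frac{3 \operatorname{atan}{\left(\theta \right)}}{2}.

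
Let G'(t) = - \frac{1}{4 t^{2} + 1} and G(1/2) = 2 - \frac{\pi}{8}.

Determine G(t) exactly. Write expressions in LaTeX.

G(t) = - \frac{\operatorname{atan}{\left(2 t \right)} - 4}{2}

A candidate passes only if d/dt[G] lands on the given G'(t) exactly.
A general antiderivative is - \frac{\operatorname{atan}{\left(2 t \right)}}{2} + C.
The condition gives C = 2 - \frac{\pi}{8} - (- \frac{\pi}{8}) = 2.
So G(t) = - \frac{\operatorname{atan}{\left(2 t \right)} - 4}{2}.
Check: d/dt[- \frac{\operatorname{atan}{\left(2 t \right)} - 4}{2}] = - \frac{1}{4 t^{2} + 1} = G'(t).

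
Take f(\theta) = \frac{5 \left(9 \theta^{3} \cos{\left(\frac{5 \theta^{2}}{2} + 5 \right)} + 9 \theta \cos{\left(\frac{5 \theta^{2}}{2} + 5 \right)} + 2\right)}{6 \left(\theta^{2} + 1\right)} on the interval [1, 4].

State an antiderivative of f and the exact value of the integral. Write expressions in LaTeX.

Recover f(\theta) by differentiating a candidate F(\theta); any mismatch rules it out.
F(\theta) = \frac{9 \sin{\left(\frac{5 \theta^{2}}{2} + 5 \right)} + 10 \operatorname{atan}{\left(\theta \right)}}{6} is an antiderivative of f.
Check: d/d\theta[\frac{9 \sin{\left(\frac{5 \theta^{2}}{2} + 5 \right)} + 10 \operatorname{atan}{\left(\theta \right)}}{6}] = \frac{45 \theta^{3} \cos{\left(\frac{5 \theta^{2}}{2} + 5 \right)} + 45 \theta \cos{\left(\frac{5 \theta^{2}}{2} + 5 \right)} + 10}{6 \theta^{2} + 6}, which equals f(\theta).
F(4) = \frac{3 \sin{\left(45 \right)}}{2} + \frac{5 \operatorname{atan}{\left(4 \right)}}{3}; F(1) = \frac{5 \pi}{12} + \frac{3 \sin{\left(\frac{15}{2} \right)}}{2}.
Integral = F(4) - F(1) = - \frac{3 \sin{\left(\frac{15}{2} \right)}}{2} - \frac{5 \pi}{12} + \frac{3 \sin{\left(45 \right)}}{2} + \frac{5 \operatorname{atan}{\left(4 \right)}}{3}.

Antiderivative: F(\theta) = \frac{9 \sin{\left(\frac{5 \theta^{2}}{2} + 5 \right)} + 10 \operatorname{atan}{\left(\theta \right)}}{6}; value = - \frac{3 \sin{\left(\frac{15}{2} \right)}}{2} - \frac{5 \pi}{12} + \frac{3 \sin{\left(45 \right)}}{2} + \frac{5 \operatorname{atan}{\left(4 \right)}}{3}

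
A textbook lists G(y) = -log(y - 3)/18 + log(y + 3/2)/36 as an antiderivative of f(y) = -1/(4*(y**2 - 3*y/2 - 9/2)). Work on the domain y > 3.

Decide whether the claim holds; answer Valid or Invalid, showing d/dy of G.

Invalid: d/dy[G] - f = -1/(36*y + 54), which is not 0.

d/dy[G] = (-y - 6)/(36*y**2 - 54*y - 162)
d/dy[G] - f(y) = -1/(36*y + 54) != 0.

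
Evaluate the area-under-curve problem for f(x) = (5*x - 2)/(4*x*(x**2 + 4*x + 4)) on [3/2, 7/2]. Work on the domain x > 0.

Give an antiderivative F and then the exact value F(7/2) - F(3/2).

Factor the denominator (4*x*(x + 2)**2) and decompose: f = 1/(8*(x + 2)) + 3/(2*(x + 2)**2) - 1/(8*x); each piece integrates to a log, atan, or power term.
F(x) = -log(x)/8 + log(x + 2)/8 - 3/(2*x + 4) is an antiderivative of f.
Check: d/dx[-log(x)/8 + log(x + 2)/8 - 3/(2*x + 4)] = (5*x - 2)/(4*x**3 + 16*x**2 + 16*x), which equals f(x).
F(7/2) = -3/11 - log(7/2)/8 + log(11/2)/8; F(3/2) = -3/7 - log(3/2)/8 + log(7/2)/8.
Integral = F(7/2) - F(3/2) = -log(7/2)/4 + log(3/2)/8 + 12/77 + log(11/2)/8.

Antiderivative: F(x) = -log(x)/8 + log(x + 2)/8 - 3/(2*x + 4); value = -log(7/2)/4 + log(3/2)/8 + 12/77 + log(11/2)/8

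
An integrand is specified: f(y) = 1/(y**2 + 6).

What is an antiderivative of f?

An antiderivative F(y) passes only if d/dy[F] lands on f(y) exactly.
Check: d/dy[sqrt(6)*atan(sqrt(6)*y/6)/6] = 1/(y**2 + 6) = f(y).

An antiderivative is F(y) = sqrt(6)*atan(sqrt(6)*y/6)/6.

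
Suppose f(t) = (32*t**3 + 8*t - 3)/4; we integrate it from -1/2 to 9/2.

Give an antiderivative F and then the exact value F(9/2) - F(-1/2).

For F(t) to be correct the identity F'(t) - f(t) = 0 must hold.
F(t) = 2*t**4 + t**2 - 3*t/4 is an antiderivative of f.
Check: d/dt[2*t**4 + t**2 - 3*t/4] = 8*t**3 + 2*t - 3/4, which equals f(t).
F(9/2) = 837; F(-1/2) = 3/4.
Integral = F(9/2) - F(-1/2) = 3345/4.

Antiderivative: F(t) = 2*t**4 + t**2 - 3*t/4; value = 3345/4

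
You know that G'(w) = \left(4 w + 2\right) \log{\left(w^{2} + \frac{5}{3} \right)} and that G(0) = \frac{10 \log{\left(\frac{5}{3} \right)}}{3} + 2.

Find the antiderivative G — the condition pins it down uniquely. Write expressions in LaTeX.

G(w) = 2 w^{2} \log{\left(w^{2} + \frac{5}{3} \right)} - 2 w^{2} + 2 w \log{\left(w^{2} + \frac{5}{3} \right)} - 4 w + \frac{10 \log{\left(w^{2} + \frac{5}{3} \right)}}{3} + \frac{4 \sqrt{15} \operatorname{atan}{\left(\frac{\sqrt{15} w}{5} \right)}}{3} + 2

Differentiate the proposed G(w) back; it has to land on the given G'(w).
A general antiderivative is - 2 w^{2} - 4 w + \left(2 w^{2} + 2 w\right) \log{\left(w^{2} + \frac{5}{3} \right)} + \frac{10 \log{\left(w^{2} + \frac{5}{3} \right)}}{3} + \frac{4 \sqrt{15} \operatorname{atan}{\left(\frac{\sqrt{15} w}{5} \right)}}{3} + C.
The condition gives C = \frac{10 \log{\left(\frac{5}{3} \right)}}{3} + 2 - (\frac{10 \log{\left(\frac{5}{3} \right)}}{3}) = 2.
So G(w) = 2 w^{2} \log{\left(w^{2} + \frac{5}{3} \right)} - 2 w^{2} + 2 w \log{\left(w^{2} + \frac{5}{3} \right)} - 4 w + \frac{10 \log{\left(w^{2} + \frac{5}{3} \right)}}{3} + \frac{4 \sqrt{15} \operatorname{atan}{\left(\frac{\sqrt{15} w}{5} \right)}}{3} + 2.
Check: d/dw[2 w^{2} \log{\left(w^{2} + \frac{5}{3} \right)} - 2 w^{2} + 2 w \log{\left(w^{2} + \frac{5}{3} \right)} - 4 w + \frac{10 \log{\left(w^{2} + \frac{5}{3} \right)}}{3} + \frac{4 \sqrt{15} \operatorname{atan}{\left(\frac{\sqrt{15} w}{5} \right)}}{3} + 2] = 4 w \log{\left(w^{2} + \frac{5}{3} \right)} + 2 \log{\left(w^{2} + \frac{5}{3} \right)}, which equals G'(w).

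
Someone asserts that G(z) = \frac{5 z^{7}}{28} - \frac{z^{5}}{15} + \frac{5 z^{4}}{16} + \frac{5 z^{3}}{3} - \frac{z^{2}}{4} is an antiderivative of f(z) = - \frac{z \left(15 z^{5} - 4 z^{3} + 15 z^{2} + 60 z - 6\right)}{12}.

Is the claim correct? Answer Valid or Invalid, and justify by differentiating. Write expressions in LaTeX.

d/dz[G] = \frac{5 z^{6}}{4} - \frac{z^{4}}{3} + \frac{5 z^{3}}{4} + 5 z^{2} - \frac{z}{2}
d/dz[G] - f(z) = \frac{5 z^{6}}{2} - \frac{2 z^{4}}{3} + \frac{5 z^{3}}{2} + 10 z^{2} - z != 0.

Invalid: d/dz[G] - f = \frac{5 z^{6}}{2} - \frac{2 z^{4}}{3} + \frac{5 z^{3}}{2} + 10 z^{2} - z, which is not 0.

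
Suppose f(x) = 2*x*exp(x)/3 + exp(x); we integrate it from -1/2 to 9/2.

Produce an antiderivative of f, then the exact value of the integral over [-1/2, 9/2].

Antiderivative: F(x) = 2*x*exp(x)/3 + exp(x)/3; value = 10*exp(9/2)/3

f has the shape u'v + uv' for u = 2*x/3 + 1/3 and v = exp(x) — it is the derivative of the product u*v.
F(x) = 2*x*exp(x)/3 + exp(x)/3 is an antiderivative of f.
Check: d/dx[2*x*exp(x)/3 + exp(x)/3] = 2*x*exp(x)/3 + exp(x) = f(x).
F(9/2) = 10*exp(9/2)/3; F(-1/2) = 0.
Integral = F(9/2) - F(-1/2) = 10*exp(9/2)/3.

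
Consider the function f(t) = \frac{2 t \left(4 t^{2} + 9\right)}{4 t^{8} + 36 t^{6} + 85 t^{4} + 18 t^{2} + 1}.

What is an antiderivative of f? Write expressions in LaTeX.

f matches the chain-rule pattern g'(h)*h' with inner function h(t) = \frac{2 t^{4}}{3} + 3 t^{2} + \frac{1}{3}; substituting u = h(t) collapses the integral.
Check: d/dt[- \frac{1}{2 t^{4} + 9 t^{2} + 1}] = \frac{8 t^{3} + 18 t}{4 t^{8} + 36 t^{6} + 85 t^{4} + 18 t^{2} + 1}, which equals f(t).

An antiderivative is F(t) = - \frac{1}{2 t^{4} + 9 t^{2} + 1}.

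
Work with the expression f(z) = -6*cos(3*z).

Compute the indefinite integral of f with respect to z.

Whatever form F(z) takes, F'(z) = f(z) is non-negotiable.
Check: d/dz[-2*sin(3*z)] = -6*cos(3*z) = f(z).

F(z) = -2*sin(3*z) + C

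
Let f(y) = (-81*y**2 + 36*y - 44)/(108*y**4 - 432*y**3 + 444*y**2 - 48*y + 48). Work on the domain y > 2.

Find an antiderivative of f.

An antiderivative is F(y) = -atan(3*y)/4 + 2/(3*y - 6).

Recover f(y) by differentiating a candidate F(y); any mismatch rules it out.
Check: d/dy[-atan(3*y)/4 + 2/(3*y - 6)] = (-81*y**2 + 36*y - 44)/(108*y**4 - 432*y**3 + 444*y**2 - 48*y + 48) = f(y).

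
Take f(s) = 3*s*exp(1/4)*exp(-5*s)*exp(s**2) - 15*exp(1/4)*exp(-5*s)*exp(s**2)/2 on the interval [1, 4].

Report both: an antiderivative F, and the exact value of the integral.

Antiderivative: F(s) = 3*exp(s**2 - 5*s + 1/4)/2; value = 0

The substitution u = s**2 - 5*s + 1/4 works: f is exactly (dF/du)*(du/ds) for that inner function.
F(s) = 3*exp(s**2 - 5*s + 1/4)/2 is an antiderivative of f.
Check: d/ds[3*exp(s**2 - 5*s + 1/4)/2] = 3*s*exp(1/4)*exp(-5*s)*exp(s**2) - 15*exp(1/4)*exp(-5*s)*exp(s**2)/2 = f(s).
F(4) = 3*exp(-15/4)/2; F(1) = 3*exp(-15/4)/2.
Integral = F(4) - F(1) = 0.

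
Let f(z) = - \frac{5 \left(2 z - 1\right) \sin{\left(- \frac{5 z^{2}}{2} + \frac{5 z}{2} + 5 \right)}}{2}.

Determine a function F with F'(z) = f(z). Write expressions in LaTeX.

f matches the chain-rule pattern g'(h)*h' with inner function h(z) = - \frac{5 z^{2}}{2} + \frac{5 z}{2} + 5; substituting u = h(z) collapses the integral.
Check: d/dz[- \cos{\left(- \frac{5 z^{2}}{2} + \frac{5 z}{2} + 5 \right)}] = - 5 z \sin{\left(- \frac{5 z^{2}}{2} + \frac{5 z}{2} + 5 \right)} + \frac{5 \sin{\left(- \frac{5 z^{2}}{2} + \frac{5 z}{2} + 5 \right)}}{2}, which equals f(z).

An antiderivative is F(z) = - \cos{\left(- \frac{5 z^{2}}{2} + \frac{5 z}{2} + 5 \right)}.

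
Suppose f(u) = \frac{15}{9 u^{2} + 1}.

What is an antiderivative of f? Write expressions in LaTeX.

An antiderivative is F(u) = 5 \operatorname{atan}{\left(3 u \right)}.

An antiderivative F(u) passes only if d/du[F] lands on f(u) exactly.
Check: d/du[5 \operatorname{atan}{\left(3 u \right)}] = \frac{15}{9 u^{2} + 1} = f(u).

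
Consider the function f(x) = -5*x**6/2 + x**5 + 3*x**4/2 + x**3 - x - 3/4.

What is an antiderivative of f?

An antiderivative is F(x) = -5*x**7/14 + x**6/6 + 3*x**5/10 + x**4/4 - x**2/2 - 3*x/4.

The integrand splits into summands that can be handled one at a time.
Check: d/dx[-5*x**7/14 + x**6/6 + 3*x**5/10 + x**4/4 - x**2/2 - 3*x/4] = -5*x**6/2 + x**5 + 3*x**4/2 + x**3 - x - 3/4 = f(x).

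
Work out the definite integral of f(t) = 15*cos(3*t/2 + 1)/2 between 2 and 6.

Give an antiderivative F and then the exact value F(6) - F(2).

Check any antiderivative F(t) by computing F'(t) and comparing it with f(t).
F(t) = 5*sin(3*t/2 + 1) is an antiderivative of f.
Check: d/dt[5*sin(3*t/2 + 1)] = 15*cos(3*t/2 + 1)/2 = f(t).
F(6) = 5*sin(10); F(2) = 5*sin(4).
Integral = F(6) - F(2) = 5*sin(10) - 5*sin(4).

Antiderivative: F(t) = 5*sin(3*t/2 + 1); value = 5*sin(10) - 5*sin(4)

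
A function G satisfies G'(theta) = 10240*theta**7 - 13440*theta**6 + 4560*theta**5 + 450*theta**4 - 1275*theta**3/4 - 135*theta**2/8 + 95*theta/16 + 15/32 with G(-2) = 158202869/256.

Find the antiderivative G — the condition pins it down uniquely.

G(theta) = (5*(16*theta**2 - 6*theta - 1)**4 - 256)/256

The substitution u = 4*theta**2 - 3*theta/2 - 1/4 works: G'(theta) is exactly (dG/du)*(du/dtheta) for that inner function.
A general antiderivative is 5*(4*theta**2 - 3*theta/2 - 1/4)**4 + C.
The condition gives C = 158202869/256 - (158203125/256) = -1.
So G(theta) = (5*(16*theta**2 - 6*theta - 1)**4 - 256)/256.
Check: d/dtheta[(5*(16*theta**2 - 6*theta - 1)**4 - 256)/256] = 10240*theta**7 - 13440*theta**6 + 4560*theta**5 + 450*theta**4 - 1275*theta**3/4 - 135*theta**2/8 + 95*theta/16 + 15/32 = G'(theta).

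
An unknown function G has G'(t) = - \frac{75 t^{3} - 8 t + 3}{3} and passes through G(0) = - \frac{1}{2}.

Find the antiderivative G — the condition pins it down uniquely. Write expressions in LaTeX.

G(t) = - \frac{75 t^{4} - 16 t^{2} + 12 t + 6}{12}

Whatever form G(t) takes, its d/dt must return the stated G'(t).
A general antiderivative is - \frac{25 t^{4}}{4} + \frac{4 t^{2}}{3} - t - \frac{5}{2} + C.
The condition gives C = - \frac{1}{2} - (- \frac{5}{2}) = 2.
So G(t) = - \frac{75 t^{4} - 16 t^{2} + 12 t + 6}{12}.
Check: d/dt[- \frac{75 t^{4} - 16 t^{2} + 12 t + 6}{12}] = - 25 t^{3} + \frac{8 t}{3} - 1, which equals G'(t).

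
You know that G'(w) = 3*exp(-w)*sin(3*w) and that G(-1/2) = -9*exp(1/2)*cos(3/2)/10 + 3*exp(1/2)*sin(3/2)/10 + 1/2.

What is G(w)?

For G(w) to be correct, d/dw[G] must agree with the stated G'(w) identically.
A general antiderivative is -3*exp(-w)*sin(3*w)/10 - 9*exp(-w)*cos(3*w)/10 + C.
The condition gives C = -9*exp(1/2)*cos(3/2)/10 + 3*exp(1/2)*sin(3/2)/10 + 1/2 - (-9*exp(1/2)*cos(3/2)/10 + 3*exp(1/2)*sin(3/2)/10) = 1/2.
So G(w) = (5*exp(w) - 3*sin(3*w) - 9*cos(3*w))*exp(-w)/10.
Check: d/dw[(5*exp(w) - 3*sin(3*w) - 9*cos(3*w))*exp(-w)/10] = 3*exp(-w)*sin(3*w) = G'(w).

G(w) = (5*exp(w) - 3*sin(3*w) - 9*cos(3*w))*exp(-w)/10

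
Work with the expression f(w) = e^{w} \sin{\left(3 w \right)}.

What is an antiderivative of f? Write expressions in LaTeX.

Check any antiderivative F(w) by computing F'(w) and comparing it with f(w).
Check: d/dw[\frac{e^{w} \sin{\left(3 w \right)}}{10} - \frac{3 e^{w} \cos{\left(3 w \right)}}{10}] = e^{w} \sin{\left(3 w \right)} = f(w).

An antiderivative is F(w) = \frac{e^{w} \sin{\left(3 w \right)}}{10} - \frac{3 e^{w} \cos{\left(3 w \right)}}{10}.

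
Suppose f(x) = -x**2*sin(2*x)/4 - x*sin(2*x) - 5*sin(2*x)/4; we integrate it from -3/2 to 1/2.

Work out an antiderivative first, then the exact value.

Antiderivative: F(x) = (2*x**2*cos(2*x) - 2*x*sin(2*x) + 8*x*cos(2*x) - 4*sin(2*x) + 9*cos(2*x))/16; value = -5*sin(1)/16 - sin(3)/16 - 3*cos(3)/32 + 27*cos(1)/32

The integrand splits into summands that can be handled one at a time.
F(x) = (2*x**2*cos(2*x) - 2*x*sin(2*x) + 8*x*cos(2*x) - 4*sin(2*x) + 9*cos(2*x))/16 is an antiderivative of f.
Check: d/dx[(2*x**2*cos(2*x) - 2*x*sin(2*x) + 8*x*cos(2*x) - 4*sin(2*x) + 9*cos(2*x))/16] = -x**2*sin(2*x)/4 - x*sin(2*x) - 5*sin(2*x)/4 = f(x).
F(1/2) = -5*sin(1)/16 + 27*cos(1)/32; F(-3/2) = 3*cos(3)/32 + sin(3)/16.
Integral = F(1/2) - F(-3/2) = -5*sin(1)/16 - sin(3)/16 - 3*cos(3)/32 + 27*cos(1)/32.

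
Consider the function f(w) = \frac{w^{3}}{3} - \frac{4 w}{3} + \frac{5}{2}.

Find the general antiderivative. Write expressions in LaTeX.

F(w) = \frac{w^{4}}{12} - \frac{2 w^{2}}{3} + \frac{5 w}{2} + C

The integrand splits into summands that can be handled one at a time.
Check: d/dw[\frac{w^{4}}{12} - \frac{2 w^{2}}{3} + \frac{5 w}{2}] = \frac{w^{3}}{3} - \frac{4 w}{3} + \frac{5}{2} = f(w).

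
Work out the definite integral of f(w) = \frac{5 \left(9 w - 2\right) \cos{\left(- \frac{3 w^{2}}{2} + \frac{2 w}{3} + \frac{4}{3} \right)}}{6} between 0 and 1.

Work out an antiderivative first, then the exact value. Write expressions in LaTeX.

Antiderivative: F(w) = - \frac{5 \sin{\left(- \frac{3 w^{2}}{2} + \frac{2 w}{3} + \frac{4}{3} \right)}}{2}; value = - \frac{5 \sin{\left(\frac{1}{2} \right)}}{2} + \frac{5 \sin{\left(\frac{4}{3} \right)}}{2}

f matches the chain-rule pattern g'(h)*h' with inner function h(w) = - \frac{3 w^{2}}{2} + \frac{2 w}{3} + \frac{4}{3}; substituting u = h(w) collapses the integral.
F(w) = - \frac{5 \sin{\left(- \frac{3 w^{2}}{2} + \frac{2 w}{3} + \frac{4}{3} \right)}}{2} is an antiderivative of f.
Check: d/dw[- \frac{5 \sin{\left(- \frac{3 w^{2}}{2} + \frac{2 w}{3} + \frac{4}{3} \right)}}{2}] = \frac{15 w \cos{\left(- \frac{3 w^{2}}{2} + \frac{2 w}{3} + \frac{4}{3} \right)}}{2} - \frac{5 \cos{\left(- \frac{3 w^{2}}{2} + \frac{2 w}{3} + \frac{4}{3} \right)}}{3}, which equals f(w).
F(1) = - \frac{5 \sin{\left(\frac{1}{2} \right)}}{2}; F(0) = - \frac{5 \sin{\left(\frac{4}{3} \right)}}{2}.
Integral = F(1) - F(0) = - \frac{5 \sin{\left(\frac{1}{2} \right)}}{2} + \frac{5 \sin{\left(\frac{4}{3} \right)}}{2}.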